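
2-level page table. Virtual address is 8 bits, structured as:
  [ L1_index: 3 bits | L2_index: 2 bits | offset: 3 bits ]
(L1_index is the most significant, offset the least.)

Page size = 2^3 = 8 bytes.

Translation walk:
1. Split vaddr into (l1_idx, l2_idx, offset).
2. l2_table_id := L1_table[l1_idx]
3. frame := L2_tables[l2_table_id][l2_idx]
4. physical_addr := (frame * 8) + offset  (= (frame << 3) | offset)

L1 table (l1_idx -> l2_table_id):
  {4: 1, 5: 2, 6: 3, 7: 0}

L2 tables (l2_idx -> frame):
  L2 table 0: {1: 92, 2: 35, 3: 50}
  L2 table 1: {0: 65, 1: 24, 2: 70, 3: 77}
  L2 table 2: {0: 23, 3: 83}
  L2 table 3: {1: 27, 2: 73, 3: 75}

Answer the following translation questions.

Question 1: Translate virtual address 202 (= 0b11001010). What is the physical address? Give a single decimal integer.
vaddr = 202 = 0b11001010
Split: l1_idx=6, l2_idx=1, offset=2
L1[6] = 3
L2[3][1] = 27
paddr = 27 * 8 + 2 = 218

Answer: 218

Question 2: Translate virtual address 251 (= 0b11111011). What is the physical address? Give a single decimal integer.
vaddr = 251 = 0b11111011
Split: l1_idx=7, l2_idx=3, offset=3
L1[7] = 0
L2[0][3] = 50
paddr = 50 * 8 + 3 = 403

Answer: 403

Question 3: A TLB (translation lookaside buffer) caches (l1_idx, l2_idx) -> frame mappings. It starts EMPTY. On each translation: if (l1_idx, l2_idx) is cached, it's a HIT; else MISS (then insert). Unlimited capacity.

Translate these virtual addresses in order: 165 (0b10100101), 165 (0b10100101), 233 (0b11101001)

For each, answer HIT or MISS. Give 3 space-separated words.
Answer: MISS HIT MISS

Derivation:
vaddr=165: (5,0) not in TLB -> MISS, insert
vaddr=165: (5,0) in TLB -> HIT
vaddr=233: (7,1) not in TLB -> MISS, insert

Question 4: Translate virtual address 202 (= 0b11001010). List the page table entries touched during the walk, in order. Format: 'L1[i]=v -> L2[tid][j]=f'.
vaddr = 202 = 0b11001010
Split: l1_idx=6, l2_idx=1, offset=2

Answer: L1[6]=3 -> L2[3][1]=27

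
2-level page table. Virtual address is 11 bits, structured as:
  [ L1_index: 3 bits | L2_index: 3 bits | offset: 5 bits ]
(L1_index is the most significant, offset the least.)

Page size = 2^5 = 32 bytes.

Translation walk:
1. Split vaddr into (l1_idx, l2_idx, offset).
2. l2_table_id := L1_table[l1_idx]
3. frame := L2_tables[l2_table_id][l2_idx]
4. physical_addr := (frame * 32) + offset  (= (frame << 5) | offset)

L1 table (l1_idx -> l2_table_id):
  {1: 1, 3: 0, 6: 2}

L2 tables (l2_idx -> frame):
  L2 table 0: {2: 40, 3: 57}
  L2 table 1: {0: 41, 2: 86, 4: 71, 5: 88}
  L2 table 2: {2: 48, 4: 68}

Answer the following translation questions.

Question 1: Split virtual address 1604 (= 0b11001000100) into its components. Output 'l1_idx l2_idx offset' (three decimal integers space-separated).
Answer: 6 2 4

Derivation:
vaddr = 1604 = 0b11001000100
  top 3 bits -> l1_idx = 6
  next 3 bits -> l2_idx = 2
  bottom 5 bits -> offset = 4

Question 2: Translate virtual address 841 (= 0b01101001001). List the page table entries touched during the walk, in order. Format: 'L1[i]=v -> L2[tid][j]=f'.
vaddr = 841 = 0b01101001001
Split: l1_idx=3, l2_idx=2, offset=9

Answer: L1[3]=0 -> L2[0][2]=40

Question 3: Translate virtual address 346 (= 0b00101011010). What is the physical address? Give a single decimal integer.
Answer: 2778

Derivation:
vaddr = 346 = 0b00101011010
Split: l1_idx=1, l2_idx=2, offset=26
L1[1] = 1
L2[1][2] = 86
paddr = 86 * 32 + 26 = 2778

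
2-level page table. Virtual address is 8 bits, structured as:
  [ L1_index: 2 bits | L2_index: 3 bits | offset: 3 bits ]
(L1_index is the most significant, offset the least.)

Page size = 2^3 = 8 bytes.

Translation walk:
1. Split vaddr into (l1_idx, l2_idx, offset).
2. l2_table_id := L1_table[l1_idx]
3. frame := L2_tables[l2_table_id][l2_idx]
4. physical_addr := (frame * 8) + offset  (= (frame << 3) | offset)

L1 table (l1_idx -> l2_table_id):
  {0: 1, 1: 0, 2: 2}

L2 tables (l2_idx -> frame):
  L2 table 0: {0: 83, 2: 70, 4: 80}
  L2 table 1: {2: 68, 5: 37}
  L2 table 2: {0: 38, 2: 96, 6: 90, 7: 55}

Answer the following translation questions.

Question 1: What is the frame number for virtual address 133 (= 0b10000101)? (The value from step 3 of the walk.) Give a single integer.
vaddr = 133: l1_idx=2, l2_idx=0
L1[2] = 2; L2[2][0] = 38

Answer: 38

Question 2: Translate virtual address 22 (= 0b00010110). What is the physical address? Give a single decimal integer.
Answer: 550

Derivation:
vaddr = 22 = 0b00010110
Split: l1_idx=0, l2_idx=2, offset=6
L1[0] = 1
L2[1][2] = 68
paddr = 68 * 8 + 6 = 550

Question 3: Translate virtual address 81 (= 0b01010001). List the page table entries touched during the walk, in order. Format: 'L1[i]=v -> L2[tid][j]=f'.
Answer: L1[1]=0 -> L2[0][2]=70

Derivation:
vaddr = 81 = 0b01010001
Split: l1_idx=1, l2_idx=2, offset=1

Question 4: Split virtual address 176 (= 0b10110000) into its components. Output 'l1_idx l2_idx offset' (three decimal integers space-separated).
vaddr = 176 = 0b10110000
  top 2 bits -> l1_idx = 2
  next 3 bits -> l2_idx = 6
  bottom 3 bits -> offset = 0

Answer: 2 6 0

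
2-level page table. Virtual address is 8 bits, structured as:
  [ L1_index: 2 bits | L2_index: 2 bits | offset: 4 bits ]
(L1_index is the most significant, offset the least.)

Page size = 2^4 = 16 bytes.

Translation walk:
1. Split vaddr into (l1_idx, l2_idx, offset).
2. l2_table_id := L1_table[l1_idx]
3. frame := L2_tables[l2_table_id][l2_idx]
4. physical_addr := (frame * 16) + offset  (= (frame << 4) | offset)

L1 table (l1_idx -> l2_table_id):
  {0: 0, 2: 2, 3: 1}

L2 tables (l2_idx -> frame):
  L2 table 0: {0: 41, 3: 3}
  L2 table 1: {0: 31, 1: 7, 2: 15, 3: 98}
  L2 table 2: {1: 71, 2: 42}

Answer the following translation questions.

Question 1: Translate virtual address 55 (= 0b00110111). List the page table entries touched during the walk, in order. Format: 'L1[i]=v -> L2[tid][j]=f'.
vaddr = 55 = 0b00110111
Split: l1_idx=0, l2_idx=3, offset=7

Answer: L1[0]=0 -> L2[0][3]=3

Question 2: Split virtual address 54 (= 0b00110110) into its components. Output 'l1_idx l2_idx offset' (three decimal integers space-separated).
vaddr = 54 = 0b00110110
  top 2 bits -> l1_idx = 0
  next 2 bits -> l2_idx = 3
  bottom 4 bits -> offset = 6

Answer: 0 3 6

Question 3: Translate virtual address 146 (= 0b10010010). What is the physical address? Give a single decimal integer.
Answer: 1138

Derivation:
vaddr = 146 = 0b10010010
Split: l1_idx=2, l2_idx=1, offset=2
L1[2] = 2
L2[2][1] = 71
paddr = 71 * 16 + 2 = 1138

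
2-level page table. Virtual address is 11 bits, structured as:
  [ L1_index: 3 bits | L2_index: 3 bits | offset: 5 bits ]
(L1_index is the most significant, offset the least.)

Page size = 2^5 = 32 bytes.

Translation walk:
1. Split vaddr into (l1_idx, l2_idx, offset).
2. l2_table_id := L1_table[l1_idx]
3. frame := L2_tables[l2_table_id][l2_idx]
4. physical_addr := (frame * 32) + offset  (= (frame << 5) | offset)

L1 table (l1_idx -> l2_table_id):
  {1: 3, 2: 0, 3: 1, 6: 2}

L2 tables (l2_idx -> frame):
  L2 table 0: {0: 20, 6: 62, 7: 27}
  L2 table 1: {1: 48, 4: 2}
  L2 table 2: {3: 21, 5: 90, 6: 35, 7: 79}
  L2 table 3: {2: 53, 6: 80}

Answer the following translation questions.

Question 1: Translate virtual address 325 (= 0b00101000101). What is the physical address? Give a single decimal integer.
vaddr = 325 = 0b00101000101
Split: l1_idx=1, l2_idx=2, offset=5
L1[1] = 3
L2[3][2] = 53
paddr = 53 * 32 + 5 = 1701

Answer: 1701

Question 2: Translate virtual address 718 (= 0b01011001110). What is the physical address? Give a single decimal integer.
Answer: 1998

Derivation:
vaddr = 718 = 0b01011001110
Split: l1_idx=2, l2_idx=6, offset=14
L1[2] = 0
L2[0][6] = 62
paddr = 62 * 32 + 14 = 1998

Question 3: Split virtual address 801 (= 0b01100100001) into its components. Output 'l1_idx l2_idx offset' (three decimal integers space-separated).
vaddr = 801 = 0b01100100001
  top 3 bits -> l1_idx = 3
  next 3 bits -> l2_idx = 1
  bottom 5 bits -> offset = 1

Answer: 3 1 1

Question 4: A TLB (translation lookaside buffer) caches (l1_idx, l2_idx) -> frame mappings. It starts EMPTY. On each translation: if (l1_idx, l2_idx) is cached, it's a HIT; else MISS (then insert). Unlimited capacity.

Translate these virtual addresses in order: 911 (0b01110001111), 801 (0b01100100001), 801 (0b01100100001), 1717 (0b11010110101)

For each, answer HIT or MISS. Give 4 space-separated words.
Answer: MISS MISS HIT MISS

Derivation:
vaddr=911: (3,4) not in TLB -> MISS, insert
vaddr=801: (3,1) not in TLB -> MISS, insert
vaddr=801: (3,1) in TLB -> HIT
vaddr=1717: (6,5) not in TLB -> MISS, insert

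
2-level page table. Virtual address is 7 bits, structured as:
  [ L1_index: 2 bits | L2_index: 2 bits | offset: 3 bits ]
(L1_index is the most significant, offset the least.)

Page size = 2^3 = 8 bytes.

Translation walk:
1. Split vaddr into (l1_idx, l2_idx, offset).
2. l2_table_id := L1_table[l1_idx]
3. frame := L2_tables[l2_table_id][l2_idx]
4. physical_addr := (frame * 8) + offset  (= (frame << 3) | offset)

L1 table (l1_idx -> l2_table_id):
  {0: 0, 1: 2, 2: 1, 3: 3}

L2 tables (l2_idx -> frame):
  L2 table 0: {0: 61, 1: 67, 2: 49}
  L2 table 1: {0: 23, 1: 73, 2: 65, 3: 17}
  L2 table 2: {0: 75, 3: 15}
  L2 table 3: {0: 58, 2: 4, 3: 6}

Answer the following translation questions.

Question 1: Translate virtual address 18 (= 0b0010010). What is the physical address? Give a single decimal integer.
Answer: 394

Derivation:
vaddr = 18 = 0b0010010
Split: l1_idx=0, l2_idx=2, offset=2
L1[0] = 0
L2[0][2] = 49
paddr = 49 * 8 + 2 = 394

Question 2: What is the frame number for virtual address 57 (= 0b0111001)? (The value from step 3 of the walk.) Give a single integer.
vaddr = 57: l1_idx=1, l2_idx=3
L1[1] = 2; L2[2][3] = 15

Answer: 15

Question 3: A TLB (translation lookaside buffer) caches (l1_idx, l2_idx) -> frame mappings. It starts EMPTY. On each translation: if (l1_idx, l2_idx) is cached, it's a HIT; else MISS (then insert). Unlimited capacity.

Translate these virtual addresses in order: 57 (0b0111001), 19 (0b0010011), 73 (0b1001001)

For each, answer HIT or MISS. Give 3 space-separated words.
vaddr=57: (1,3) not in TLB -> MISS, insert
vaddr=19: (0,2) not in TLB -> MISS, insert
vaddr=73: (2,1) not in TLB -> MISS, insert

Answer: MISS MISS MISS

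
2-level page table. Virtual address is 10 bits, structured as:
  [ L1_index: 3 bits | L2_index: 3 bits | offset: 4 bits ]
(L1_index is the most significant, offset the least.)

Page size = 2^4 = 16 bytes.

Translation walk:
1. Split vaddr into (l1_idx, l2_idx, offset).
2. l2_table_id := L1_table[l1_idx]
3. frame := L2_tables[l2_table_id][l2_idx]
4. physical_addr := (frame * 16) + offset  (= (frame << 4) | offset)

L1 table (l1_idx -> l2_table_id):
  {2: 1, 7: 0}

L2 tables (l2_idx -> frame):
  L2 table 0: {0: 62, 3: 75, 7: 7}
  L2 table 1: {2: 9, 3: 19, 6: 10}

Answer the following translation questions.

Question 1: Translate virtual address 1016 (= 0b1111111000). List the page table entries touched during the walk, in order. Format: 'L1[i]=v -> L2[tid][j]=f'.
Answer: L1[7]=0 -> L2[0][7]=7

Derivation:
vaddr = 1016 = 0b1111111000
Split: l1_idx=7, l2_idx=7, offset=8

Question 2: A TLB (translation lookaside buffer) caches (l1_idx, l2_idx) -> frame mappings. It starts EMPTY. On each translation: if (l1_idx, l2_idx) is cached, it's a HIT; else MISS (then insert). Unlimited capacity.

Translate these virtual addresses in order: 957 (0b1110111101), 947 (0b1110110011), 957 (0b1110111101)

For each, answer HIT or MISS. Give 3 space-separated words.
vaddr=957: (7,3) not in TLB -> MISS, insert
vaddr=947: (7,3) in TLB -> HIT
vaddr=957: (7,3) in TLB -> HIT

Answer: MISS HIT HIT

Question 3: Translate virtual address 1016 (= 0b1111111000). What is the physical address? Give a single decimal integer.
Answer: 120

Derivation:
vaddr = 1016 = 0b1111111000
Split: l1_idx=7, l2_idx=7, offset=8
L1[7] = 0
L2[0][7] = 7
paddr = 7 * 16 + 8 = 120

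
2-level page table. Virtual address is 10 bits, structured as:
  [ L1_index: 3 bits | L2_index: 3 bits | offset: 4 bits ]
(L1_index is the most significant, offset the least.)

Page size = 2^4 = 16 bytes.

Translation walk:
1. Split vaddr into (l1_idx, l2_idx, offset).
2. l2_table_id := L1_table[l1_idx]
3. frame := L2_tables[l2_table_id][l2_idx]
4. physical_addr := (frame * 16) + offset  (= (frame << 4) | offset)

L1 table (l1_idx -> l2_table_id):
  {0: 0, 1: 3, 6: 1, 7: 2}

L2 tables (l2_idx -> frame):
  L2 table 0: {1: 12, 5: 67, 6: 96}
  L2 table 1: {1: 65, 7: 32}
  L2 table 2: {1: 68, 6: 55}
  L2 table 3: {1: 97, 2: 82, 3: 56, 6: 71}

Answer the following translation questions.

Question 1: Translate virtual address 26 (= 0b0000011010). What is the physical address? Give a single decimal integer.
vaddr = 26 = 0b0000011010
Split: l1_idx=0, l2_idx=1, offset=10
L1[0] = 0
L2[0][1] = 12
paddr = 12 * 16 + 10 = 202

Answer: 202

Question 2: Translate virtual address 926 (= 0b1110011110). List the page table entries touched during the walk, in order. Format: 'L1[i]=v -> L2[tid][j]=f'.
vaddr = 926 = 0b1110011110
Split: l1_idx=7, l2_idx=1, offset=14

Answer: L1[7]=2 -> L2[2][1]=68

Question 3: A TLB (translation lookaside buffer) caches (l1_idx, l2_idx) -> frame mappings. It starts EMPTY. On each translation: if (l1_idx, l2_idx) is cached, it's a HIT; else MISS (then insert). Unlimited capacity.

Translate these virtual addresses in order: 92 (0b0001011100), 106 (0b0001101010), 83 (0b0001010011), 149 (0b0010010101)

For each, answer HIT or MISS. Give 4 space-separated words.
vaddr=92: (0,5) not in TLB -> MISS, insert
vaddr=106: (0,6) not in TLB -> MISS, insert
vaddr=83: (0,5) in TLB -> HIT
vaddr=149: (1,1) not in TLB -> MISS, insert

Answer: MISS MISS HIT MISS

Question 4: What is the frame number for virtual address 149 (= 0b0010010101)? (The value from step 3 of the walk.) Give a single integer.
vaddr = 149: l1_idx=1, l2_idx=1
L1[1] = 3; L2[3][1] = 97

Answer: 97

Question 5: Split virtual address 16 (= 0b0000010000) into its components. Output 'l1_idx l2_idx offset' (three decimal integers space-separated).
Answer: 0 1 0

Derivation:
vaddr = 16 = 0b0000010000
  top 3 bits -> l1_idx = 0
  next 3 bits -> l2_idx = 1
  bottom 4 bits -> offset = 0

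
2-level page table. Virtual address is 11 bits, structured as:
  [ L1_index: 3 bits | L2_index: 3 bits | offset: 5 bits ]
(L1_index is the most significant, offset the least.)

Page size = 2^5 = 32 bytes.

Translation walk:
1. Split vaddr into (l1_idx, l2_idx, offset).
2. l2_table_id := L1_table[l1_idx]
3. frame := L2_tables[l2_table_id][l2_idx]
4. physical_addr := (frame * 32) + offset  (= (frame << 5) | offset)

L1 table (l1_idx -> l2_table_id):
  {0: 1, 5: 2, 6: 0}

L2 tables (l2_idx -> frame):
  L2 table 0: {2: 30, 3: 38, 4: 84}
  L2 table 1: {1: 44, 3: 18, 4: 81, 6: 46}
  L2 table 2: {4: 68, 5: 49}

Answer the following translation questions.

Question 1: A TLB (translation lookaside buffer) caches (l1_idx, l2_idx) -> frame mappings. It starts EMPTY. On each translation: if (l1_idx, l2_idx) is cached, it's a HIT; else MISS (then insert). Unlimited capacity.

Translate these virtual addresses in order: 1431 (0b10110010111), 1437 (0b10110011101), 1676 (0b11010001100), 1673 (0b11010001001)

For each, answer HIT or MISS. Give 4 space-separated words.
Answer: MISS HIT MISS HIT

Derivation:
vaddr=1431: (5,4) not in TLB -> MISS, insert
vaddr=1437: (5,4) in TLB -> HIT
vaddr=1676: (6,4) not in TLB -> MISS, insert
vaddr=1673: (6,4) in TLB -> HIT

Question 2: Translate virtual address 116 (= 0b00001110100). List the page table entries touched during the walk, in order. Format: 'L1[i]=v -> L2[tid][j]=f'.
vaddr = 116 = 0b00001110100
Split: l1_idx=0, l2_idx=3, offset=20

Answer: L1[0]=1 -> L2[1][3]=18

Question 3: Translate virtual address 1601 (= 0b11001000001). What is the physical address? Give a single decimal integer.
Answer: 961

Derivation:
vaddr = 1601 = 0b11001000001
Split: l1_idx=6, l2_idx=2, offset=1
L1[6] = 0
L2[0][2] = 30
paddr = 30 * 32 + 1 = 961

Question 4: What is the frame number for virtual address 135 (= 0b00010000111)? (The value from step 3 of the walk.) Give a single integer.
Answer: 81

Derivation:
vaddr = 135: l1_idx=0, l2_idx=4
L1[0] = 1; L2[1][4] = 81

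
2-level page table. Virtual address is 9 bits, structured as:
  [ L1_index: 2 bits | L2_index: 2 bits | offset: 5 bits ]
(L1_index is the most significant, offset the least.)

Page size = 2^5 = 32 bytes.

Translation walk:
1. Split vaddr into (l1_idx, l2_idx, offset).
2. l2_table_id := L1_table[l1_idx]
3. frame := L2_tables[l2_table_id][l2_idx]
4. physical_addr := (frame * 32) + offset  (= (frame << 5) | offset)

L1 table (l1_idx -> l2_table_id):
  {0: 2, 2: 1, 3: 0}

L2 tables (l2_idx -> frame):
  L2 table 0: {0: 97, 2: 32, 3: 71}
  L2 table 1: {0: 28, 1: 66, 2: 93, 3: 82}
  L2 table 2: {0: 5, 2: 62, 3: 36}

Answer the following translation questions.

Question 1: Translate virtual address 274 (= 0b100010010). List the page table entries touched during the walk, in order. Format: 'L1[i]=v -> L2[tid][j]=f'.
vaddr = 274 = 0b100010010
Split: l1_idx=2, l2_idx=0, offset=18

Answer: L1[2]=1 -> L2[1][0]=28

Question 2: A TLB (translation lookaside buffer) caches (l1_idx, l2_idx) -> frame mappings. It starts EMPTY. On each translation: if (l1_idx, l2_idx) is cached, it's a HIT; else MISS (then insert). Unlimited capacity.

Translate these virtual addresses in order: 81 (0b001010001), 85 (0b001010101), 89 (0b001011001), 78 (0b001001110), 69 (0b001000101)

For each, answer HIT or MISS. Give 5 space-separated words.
Answer: MISS HIT HIT HIT HIT

Derivation:
vaddr=81: (0,2) not in TLB -> MISS, insert
vaddr=85: (0,2) in TLB -> HIT
vaddr=89: (0,2) in TLB -> HIT
vaddr=78: (0,2) in TLB -> HIT
vaddr=69: (0,2) in TLB -> HIT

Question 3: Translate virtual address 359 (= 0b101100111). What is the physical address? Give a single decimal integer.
vaddr = 359 = 0b101100111
Split: l1_idx=2, l2_idx=3, offset=7
L1[2] = 1
L2[1][3] = 82
paddr = 82 * 32 + 7 = 2631

Answer: 2631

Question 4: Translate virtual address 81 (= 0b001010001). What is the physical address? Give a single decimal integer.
Answer: 2001

Derivation:
vaddr = 81 = 0b001010001
Split: l1_idx=0, l2_idx=2, offset=17
L1[0] = 2
L2[2][2] = 62
paddr = 62 * 32 + 17 = 2001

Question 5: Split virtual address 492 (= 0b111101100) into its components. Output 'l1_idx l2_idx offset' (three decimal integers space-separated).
vaddr = 492 = 0b111101100
  top 2 bits -> l1_idx = 3
  next 2 bits -> l2_idx = 3
  bottom 5 bits -> offset = 12

Answer: 3 3 12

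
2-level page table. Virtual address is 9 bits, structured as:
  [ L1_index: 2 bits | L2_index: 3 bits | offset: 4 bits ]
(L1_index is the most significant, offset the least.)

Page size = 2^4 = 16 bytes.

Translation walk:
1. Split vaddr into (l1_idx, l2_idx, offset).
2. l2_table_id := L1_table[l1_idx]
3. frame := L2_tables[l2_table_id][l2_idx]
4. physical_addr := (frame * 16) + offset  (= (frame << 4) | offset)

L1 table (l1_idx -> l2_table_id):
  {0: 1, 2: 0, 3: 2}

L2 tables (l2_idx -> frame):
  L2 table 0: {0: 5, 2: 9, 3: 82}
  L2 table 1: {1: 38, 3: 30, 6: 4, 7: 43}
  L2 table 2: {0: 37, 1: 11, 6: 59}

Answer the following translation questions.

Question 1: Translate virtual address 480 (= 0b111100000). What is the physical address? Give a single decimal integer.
vaddr = 480 = 0b111100000
Split: l1_idx=3, l2_idx=6, offset=0
L1[3] = 2
L2[2][6] = 59
paddr = 59 * 16 + 0 = 944

Answer: 944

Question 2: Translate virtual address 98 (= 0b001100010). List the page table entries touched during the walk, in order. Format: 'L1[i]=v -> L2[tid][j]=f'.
vaddr = 98 = 0b001100010
Split: l1_idx=0, l2_idx=6, offset=2

Answer: L1[0]=1 -> L2[1][6]=4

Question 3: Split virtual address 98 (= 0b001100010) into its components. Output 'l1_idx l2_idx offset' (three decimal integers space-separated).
vaddr = 98 = 0b001100010
  top 2 bits -> l1_idx = 0
  next 3 bits -> l2_idx = 6
  bottom 4 bits -> offset = 2

Answer: 0 6 2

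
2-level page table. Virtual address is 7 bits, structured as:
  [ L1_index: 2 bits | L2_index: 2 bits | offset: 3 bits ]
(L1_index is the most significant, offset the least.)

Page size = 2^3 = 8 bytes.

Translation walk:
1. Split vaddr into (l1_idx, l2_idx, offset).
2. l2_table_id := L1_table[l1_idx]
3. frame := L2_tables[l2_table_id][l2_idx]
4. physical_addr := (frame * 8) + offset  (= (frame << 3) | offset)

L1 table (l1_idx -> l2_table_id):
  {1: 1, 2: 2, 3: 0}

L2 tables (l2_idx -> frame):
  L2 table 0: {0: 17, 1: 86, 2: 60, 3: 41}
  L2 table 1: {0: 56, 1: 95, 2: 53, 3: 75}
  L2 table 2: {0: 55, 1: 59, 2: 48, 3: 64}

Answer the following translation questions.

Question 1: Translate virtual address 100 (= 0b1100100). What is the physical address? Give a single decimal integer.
Answer: 140

Derivation:
vaddr = 100 = 0b1100100
Split: l1_idx=3, l2_idx=0, offset=4
L1[3] = 0
L2[0][0] = 17
paddr = 17 * 8 + 4 = 140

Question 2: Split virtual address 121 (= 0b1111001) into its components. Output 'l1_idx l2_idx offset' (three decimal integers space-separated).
Answer: 3 3 1

Derivation:
vaddr = 121 = 0b1111001
  top 2 bits -> l1_idx = 3
  next 2 bits -> l2_idx = 3
  bottom 3 bits -> offset = 1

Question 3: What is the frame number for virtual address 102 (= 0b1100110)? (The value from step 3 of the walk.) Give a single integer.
vaddr = 102: l1_idx=3, l2_idx=0
L1[3] = 0; L2[0][0] = 17

Answer: 17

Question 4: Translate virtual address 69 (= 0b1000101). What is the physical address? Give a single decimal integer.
vaddr = 69 = 0b1000101
Split: l1_idx=2, l2_idx=0, offset=5
L1[2] = 2
L2[2][0] = 55
paddr = 55 * 8 + 5 = 445

Answer: 445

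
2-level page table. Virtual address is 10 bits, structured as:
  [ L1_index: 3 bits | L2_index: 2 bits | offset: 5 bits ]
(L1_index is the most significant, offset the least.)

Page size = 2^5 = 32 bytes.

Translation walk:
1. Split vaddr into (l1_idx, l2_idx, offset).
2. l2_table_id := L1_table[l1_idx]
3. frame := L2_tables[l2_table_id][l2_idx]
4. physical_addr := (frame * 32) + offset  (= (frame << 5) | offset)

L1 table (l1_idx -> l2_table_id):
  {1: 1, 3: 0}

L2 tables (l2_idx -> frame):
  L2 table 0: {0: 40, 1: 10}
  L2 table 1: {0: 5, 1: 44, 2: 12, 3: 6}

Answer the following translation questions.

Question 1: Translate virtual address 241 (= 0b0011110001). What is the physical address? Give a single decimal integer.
vaddr = 241 = 0b0011110001
Split: l1_idx=1, l2_idx=3, offset=17
L1[1] = 1
L2[1][3] = 6
paddr = 6 * 32 + 17 = 209

Answer: 209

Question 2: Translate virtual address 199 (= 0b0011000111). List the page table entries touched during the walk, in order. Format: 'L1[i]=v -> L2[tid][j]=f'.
Answer: L1[1]=1 -> L2[1][2]=12

Derivation:
vaddr = 199 = 0b0011000111
Split: l1_idx=1, l2_idx=2, offset=7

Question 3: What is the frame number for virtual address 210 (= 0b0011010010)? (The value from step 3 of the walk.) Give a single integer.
Answer: 12

Derivation:
vaddr = 210: l1_idx=1, l2_idx=2
L1[1] = 1; L2[1][2] = 12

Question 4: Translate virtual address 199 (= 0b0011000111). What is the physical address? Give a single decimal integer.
vaddr = 199 = 0b0011000111
Split: l1_idx=1, l2_idx=2, offset=7
L1[1] = 1
L2[1][2] = 12
paddr = 12 * 32 + 7 = 391

Answer: 391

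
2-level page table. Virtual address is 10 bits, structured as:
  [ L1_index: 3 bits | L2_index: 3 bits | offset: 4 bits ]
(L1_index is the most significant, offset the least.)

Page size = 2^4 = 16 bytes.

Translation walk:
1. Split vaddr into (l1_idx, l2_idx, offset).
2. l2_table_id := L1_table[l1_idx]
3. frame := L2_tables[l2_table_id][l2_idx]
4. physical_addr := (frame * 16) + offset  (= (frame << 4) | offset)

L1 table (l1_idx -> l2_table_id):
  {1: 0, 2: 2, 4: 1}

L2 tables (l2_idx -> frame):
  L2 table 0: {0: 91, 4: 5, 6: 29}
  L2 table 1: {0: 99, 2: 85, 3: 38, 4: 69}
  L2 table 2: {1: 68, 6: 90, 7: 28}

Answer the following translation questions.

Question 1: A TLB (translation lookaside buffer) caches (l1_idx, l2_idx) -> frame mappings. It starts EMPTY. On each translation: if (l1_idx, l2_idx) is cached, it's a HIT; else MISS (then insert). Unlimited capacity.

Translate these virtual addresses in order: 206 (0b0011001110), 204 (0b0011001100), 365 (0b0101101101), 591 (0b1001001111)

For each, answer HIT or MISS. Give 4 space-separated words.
Answer: MISS HIT MISS MISS

Derivation:
vaddr=206: (1,4) not in TLB -> MISS, insert
vaddr=204: (1,4) in TLB -> HIT
vaddr=365: (2,6) not in TLB -> MISS, insert
vaddr=591: (4,4) not in TLB -> MISS, insert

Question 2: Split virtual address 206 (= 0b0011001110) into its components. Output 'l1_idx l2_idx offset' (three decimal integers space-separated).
Answer: 1 4 14

Derivation:
vaddr = 206 = 0b0011001110
  top 3 bits -> l1_idx = 1
  next 3 bits -> l2_idx = 4
  bottom 4 bits -> offset = 14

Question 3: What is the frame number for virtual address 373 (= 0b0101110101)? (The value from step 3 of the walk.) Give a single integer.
Answer: 28

Derivation:
vaddr = 373: l1_idx=2, l2_idx=7
L1[2] = 2; L2[2][7] = 28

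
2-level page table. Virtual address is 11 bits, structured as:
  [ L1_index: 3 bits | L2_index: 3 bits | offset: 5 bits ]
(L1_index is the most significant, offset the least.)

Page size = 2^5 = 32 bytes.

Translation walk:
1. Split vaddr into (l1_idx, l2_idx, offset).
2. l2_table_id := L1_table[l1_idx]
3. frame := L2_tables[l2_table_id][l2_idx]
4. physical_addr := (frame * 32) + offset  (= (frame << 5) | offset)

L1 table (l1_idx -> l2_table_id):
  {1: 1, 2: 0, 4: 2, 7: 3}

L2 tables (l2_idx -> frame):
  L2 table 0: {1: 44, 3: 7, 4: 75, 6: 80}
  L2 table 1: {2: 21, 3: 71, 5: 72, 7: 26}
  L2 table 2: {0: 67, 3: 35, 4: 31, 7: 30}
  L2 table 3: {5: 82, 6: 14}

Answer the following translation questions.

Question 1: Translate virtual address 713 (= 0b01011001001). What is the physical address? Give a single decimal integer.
vaddr = 713 = 0b01011001001
Split: l1_idx=2, l2_idx=6, offset=9
L1[2] = 0
L2[0][6] = 80
paddr = 80 * 32 + 9 = 2569

Answer: 2569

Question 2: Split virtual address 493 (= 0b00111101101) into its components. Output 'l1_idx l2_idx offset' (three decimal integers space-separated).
Answer: 1 7 13

Derivation:
vaddr = 493 = 0b00111101101
  top 3 bits -> l1_idx = 1
  next 3 bits -> l2_idx = 7
  bottom 5 bits -> offset = 13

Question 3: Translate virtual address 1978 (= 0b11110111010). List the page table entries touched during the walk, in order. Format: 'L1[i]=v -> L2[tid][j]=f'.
vaddr = 1978 = 0b11110111010
Split: l1_idx=7, l2_idx=5, offset=26

Answer: L1[7]=3 -> L2[3][5]=82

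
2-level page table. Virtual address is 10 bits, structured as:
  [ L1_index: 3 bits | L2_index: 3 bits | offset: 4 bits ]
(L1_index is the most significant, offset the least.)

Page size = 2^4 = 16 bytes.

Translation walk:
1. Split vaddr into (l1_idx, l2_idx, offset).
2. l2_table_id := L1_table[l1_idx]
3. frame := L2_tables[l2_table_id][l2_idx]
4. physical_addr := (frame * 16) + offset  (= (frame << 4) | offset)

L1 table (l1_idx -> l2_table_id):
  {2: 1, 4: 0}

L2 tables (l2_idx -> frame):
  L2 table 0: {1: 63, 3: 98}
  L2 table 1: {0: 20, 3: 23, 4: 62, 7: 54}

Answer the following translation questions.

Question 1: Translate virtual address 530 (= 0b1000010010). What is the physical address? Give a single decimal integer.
vaddr = 530 = 0b1000010010
Split: l1_idx=4, l2_idx=1, offset=2
L1[4] = 0
L2[0][1] = 63
paddr = 63 * 16 + 2 = 1010

Answer: 1010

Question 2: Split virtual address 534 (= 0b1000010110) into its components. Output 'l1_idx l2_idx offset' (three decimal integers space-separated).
Answer: 4 1 6

Derivation:
vaddr = 534 = 0b1000010110
  top 3 bits -> l1_idx = 4
  next 3 bits -> l2_idx = 1
  bottom 4 bits -> offset = 6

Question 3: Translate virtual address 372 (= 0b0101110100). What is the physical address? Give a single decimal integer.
Answer: 868

Derivation:
vaddr = 372 = 0b0101110100
Split: l1_idx=2, l2_idx=7, offset=4
L1[2] = 1
L2[1][7] = 54
paddr = 54 * 16 + 4 = 868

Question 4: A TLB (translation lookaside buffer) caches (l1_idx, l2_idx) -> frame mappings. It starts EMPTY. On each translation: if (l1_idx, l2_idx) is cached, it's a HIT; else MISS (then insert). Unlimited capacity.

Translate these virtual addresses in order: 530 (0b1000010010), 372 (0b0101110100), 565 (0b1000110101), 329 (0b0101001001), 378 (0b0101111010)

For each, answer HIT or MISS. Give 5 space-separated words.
Answer: MISS MISS MISS MISS HIT

Derivation:
vaddr=530: (4,1) not in TLB -> MISS, insert
vaddr=372: (2,7) not in TLB -> MISS, insert
vaddr=565: (4,3) not in TLB -> MISS, insert
vaddr=329: (2,4) not in TLB -> MISS, insert
vaddr=378: (2,7) in TLB -> HIT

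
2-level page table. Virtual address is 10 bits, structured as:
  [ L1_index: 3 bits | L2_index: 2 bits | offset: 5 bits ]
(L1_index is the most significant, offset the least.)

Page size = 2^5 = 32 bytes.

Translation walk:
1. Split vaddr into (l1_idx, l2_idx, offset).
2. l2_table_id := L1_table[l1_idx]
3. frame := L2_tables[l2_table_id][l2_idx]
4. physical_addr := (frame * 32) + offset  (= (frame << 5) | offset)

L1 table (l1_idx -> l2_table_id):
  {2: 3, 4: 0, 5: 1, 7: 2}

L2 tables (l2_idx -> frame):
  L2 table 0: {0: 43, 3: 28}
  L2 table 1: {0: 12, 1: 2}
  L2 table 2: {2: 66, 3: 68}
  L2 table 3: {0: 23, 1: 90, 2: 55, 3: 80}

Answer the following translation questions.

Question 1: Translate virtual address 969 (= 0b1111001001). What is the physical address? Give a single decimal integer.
vaddr = 969 = 0b1111001001
Split: l1_idx=7, l2_idx=2, offset=9
L1[7] = 2
L2[2][2] = 66
paddr = 66 * 32 + 9 = 2121

Answer: 2121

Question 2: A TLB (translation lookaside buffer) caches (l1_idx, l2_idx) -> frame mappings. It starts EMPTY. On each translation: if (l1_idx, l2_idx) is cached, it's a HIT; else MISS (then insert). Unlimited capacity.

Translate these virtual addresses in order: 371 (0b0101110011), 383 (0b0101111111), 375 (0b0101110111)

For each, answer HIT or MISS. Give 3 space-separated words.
Answer: MISS HIT HIT

Derivation:
vaddr=371: (2,3) not in TLB -> MISS, insert
vaddr=383: (2,3) in TLB -> HIT
vaddr=375: (2,3) in TLB -> HIT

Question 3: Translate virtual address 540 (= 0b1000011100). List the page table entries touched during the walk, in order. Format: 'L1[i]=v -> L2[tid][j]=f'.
Answer: L1[4]=0 -> L2[0][0]=43

Derivation:
vaddr = 540 = 0b1000011100
Split: l1_idx=4, l2_idx=0, offset=28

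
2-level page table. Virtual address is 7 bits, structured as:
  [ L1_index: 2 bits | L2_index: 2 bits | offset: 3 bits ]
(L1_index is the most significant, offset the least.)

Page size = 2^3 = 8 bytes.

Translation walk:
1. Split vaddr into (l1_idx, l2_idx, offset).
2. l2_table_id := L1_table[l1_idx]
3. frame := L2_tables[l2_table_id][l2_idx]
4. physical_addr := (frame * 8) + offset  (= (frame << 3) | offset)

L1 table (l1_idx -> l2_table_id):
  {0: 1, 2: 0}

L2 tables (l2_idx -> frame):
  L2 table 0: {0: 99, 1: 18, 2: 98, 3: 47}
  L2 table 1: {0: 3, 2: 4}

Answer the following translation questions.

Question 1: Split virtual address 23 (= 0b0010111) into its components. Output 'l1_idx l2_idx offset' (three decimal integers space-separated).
vaddr = 23 = 0b0010111
  top 2 bits -> l1_idx = 0
  next 2 bits -> l2_idx = 2
  bottom 3 bits -> offset = 7

Answer: 0 2 7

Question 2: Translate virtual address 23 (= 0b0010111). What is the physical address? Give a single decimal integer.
Answer: 39

Derivation:
vaddr = 23 = 0b0010111
Split: l1_idx=0, l2_idx=2, offset=7
L1[0] = 1
L2[1][2] = 4
paddr = 4 * 8 + 7 = 39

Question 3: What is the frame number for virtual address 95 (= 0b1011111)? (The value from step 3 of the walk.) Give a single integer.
Answer: 47

Derivation:
vaddr = 95: l1_idx=2, l2_idx=3
L1[2] = 0; L2[0][3] = 47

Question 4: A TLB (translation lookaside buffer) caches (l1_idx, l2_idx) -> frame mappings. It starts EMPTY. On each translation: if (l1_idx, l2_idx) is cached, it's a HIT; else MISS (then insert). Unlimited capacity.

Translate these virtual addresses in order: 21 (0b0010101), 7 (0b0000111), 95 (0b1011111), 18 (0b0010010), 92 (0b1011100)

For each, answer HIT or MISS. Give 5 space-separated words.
vaddr=21: (0,2) not in TLB -> MISS, insert
vaddr=7: (0,0) not in TLB -> MISS, insert
vaddr=95: (2,3) not in TLB -> MISS, insert
vaddr=18: (0,2) in TLB -> HIT
vaddr=92: (2,3) in TLB -> HIT

Answer: MISS MISS MISS HIT HIT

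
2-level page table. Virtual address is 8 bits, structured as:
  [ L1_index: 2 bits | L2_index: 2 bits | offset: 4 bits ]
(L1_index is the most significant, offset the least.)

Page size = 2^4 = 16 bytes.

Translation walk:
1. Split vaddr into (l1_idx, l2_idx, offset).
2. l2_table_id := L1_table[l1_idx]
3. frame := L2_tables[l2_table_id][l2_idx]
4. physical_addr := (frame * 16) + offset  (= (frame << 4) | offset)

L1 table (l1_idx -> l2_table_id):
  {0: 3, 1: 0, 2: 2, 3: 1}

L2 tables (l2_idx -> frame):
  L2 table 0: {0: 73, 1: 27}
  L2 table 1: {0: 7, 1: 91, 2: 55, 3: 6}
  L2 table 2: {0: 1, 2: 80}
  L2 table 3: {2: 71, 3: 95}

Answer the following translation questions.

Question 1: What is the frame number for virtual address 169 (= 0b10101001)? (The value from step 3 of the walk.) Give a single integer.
vaddr = 169: l1_idx=2, l2_idx=2
L1[2] = 2; L2[2][2] = 80

Answer: 80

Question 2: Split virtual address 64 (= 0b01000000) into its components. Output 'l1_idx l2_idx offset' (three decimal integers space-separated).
Answer: 1 0 0

Derivation:
vaddr = 64 = 0b01000000
  top 2 bits -> l1_idx = 1
  next 2 bits -> l2_idx = 0
  bottom 4 bits -> offset = 0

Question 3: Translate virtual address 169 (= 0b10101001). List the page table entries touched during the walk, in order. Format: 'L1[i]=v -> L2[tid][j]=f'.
Answer: L1[2]=2 -> L2[2][2]=80

Derivation:
vaddr = 169 = 0b10101001
Split: l1_idx=2, l2_idx=2, offset=9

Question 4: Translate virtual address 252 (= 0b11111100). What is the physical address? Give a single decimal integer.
vaddr = 252 = 0b11111100
Split: l1_idx=3, l2_idx=3, offset=12
L1[3] = 1
L2[1][3] = 6
paddr = 6 * 16 + 12 = 108

Answer: 108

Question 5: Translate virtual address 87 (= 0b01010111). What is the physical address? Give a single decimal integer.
Answer: 439

Derivation:
vaddr = 87 = 0b01010111
Split: l1_idx=1, l2_idx=1, offset=7
L1[1] = 0
L2[0][1] = 27
paddr = 27 * 16 + 7 = 439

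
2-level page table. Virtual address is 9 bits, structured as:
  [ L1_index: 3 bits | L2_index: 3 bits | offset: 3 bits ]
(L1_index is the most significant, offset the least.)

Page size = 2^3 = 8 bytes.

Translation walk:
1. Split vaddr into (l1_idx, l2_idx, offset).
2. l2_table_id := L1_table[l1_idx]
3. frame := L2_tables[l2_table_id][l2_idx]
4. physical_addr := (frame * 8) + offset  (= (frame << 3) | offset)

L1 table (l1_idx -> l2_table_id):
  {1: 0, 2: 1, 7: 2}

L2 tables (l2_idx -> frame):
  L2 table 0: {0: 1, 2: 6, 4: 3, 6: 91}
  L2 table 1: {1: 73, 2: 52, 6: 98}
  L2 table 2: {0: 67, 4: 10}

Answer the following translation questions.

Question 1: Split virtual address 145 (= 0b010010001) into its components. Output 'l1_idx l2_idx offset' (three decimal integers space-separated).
Answer: 2 2 1

Derivation:
vaddr = 145 = 0b010010001
  top 3 bits -> l1_idx = 2
  next 3 bits -> l2_idx = 2
  bottom 3 bits -> offset = 1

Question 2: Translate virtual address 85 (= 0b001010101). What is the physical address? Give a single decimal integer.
Answer: 53

Derivation:
vaddr = 85 = 0b001010101
Split: l1_idx=1, l2_idx=2, offset=5
L1[1] = 0
L2[0][2] = 6
paddr = 6 * 8 + 5 = 53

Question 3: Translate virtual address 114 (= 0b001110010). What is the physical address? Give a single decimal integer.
vaddr = 114 = 0b001110010
Split: l1_idx=1, l2_idx=6, offset=2
L1[1] = 0
L2[0][6] = 91
paddr = 91 * 8 + 2 = 730

Answer: 730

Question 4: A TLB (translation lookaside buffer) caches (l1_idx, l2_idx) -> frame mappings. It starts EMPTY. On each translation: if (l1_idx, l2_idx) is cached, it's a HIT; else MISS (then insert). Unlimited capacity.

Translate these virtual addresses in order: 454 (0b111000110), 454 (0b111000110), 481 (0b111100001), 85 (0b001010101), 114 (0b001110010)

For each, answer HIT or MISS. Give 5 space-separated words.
Answer: MISS HIT MISS MISS MISS

Derivation:
vaddr=454: (7,0) not in TLB -> MISS, insert
vaddr=454: (7,0) in TLB -> HIT
vaddr=481: (7,4) not in TLB -> MISS, insert
vaddr=85: (1,2) not in TLB -> MISS, insert
vaddr=114: (1,6) not in TLB -> MISS, insert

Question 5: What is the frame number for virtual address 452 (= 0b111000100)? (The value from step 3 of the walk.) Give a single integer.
vaddr = 452: l1_idx=7, l2_idx=0
L1[7] = 2; L2[2][0] = 67

Answer: 67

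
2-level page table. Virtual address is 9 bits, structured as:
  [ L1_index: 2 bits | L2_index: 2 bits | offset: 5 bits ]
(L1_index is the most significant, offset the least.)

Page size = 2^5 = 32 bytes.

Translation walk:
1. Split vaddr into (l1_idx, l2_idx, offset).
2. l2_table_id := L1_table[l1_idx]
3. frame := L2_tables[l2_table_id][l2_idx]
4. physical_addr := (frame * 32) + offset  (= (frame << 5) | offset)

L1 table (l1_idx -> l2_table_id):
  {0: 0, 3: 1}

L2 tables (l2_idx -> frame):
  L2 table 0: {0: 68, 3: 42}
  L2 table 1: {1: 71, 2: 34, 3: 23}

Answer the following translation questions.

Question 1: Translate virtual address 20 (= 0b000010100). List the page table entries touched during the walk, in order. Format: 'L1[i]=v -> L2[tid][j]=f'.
vaddr = 20 = 0b000010100
Split: l1_idx=0, l2_idx=0, offset=20

Answer: L1[0]=0 -> L2[0][0]=68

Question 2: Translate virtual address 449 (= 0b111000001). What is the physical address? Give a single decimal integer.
Answer: 1089

Derivation:
vaddr = 449 = 0b111000001
Split: l1_idx=3, l2_idx=2, offset=1
L1[3] = 1
L2[1][2] = 34
paddr = 34 * 32 + 1 = 1089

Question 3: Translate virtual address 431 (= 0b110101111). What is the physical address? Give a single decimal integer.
vaddr = 431 = 0b110101111
Split: l1_idx=3, l2_idx=1, offset=15
L1[3] = 1
L2[1][1] = 71
paddr = 71 * 32 + 15 = 2287

Answer: 2287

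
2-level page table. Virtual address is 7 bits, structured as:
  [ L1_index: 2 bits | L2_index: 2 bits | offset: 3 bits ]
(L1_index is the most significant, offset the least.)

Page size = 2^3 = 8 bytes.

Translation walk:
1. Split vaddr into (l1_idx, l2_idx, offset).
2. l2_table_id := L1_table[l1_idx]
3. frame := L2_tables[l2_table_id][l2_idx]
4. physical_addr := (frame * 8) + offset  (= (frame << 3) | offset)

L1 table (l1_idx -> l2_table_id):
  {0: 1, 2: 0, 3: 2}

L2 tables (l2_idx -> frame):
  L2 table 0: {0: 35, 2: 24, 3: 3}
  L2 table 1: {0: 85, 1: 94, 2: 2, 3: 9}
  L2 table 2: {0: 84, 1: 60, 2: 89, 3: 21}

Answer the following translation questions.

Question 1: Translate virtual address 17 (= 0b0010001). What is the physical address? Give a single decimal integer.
Answer: 17

Derivation:
vaddr = 17 = 0b0010001
Split: l1_idx=0, l2_idx=2, offset=1
L1[0] = 1
L2[1][2] = 2
paddr = 2 * 8 + 1 = 17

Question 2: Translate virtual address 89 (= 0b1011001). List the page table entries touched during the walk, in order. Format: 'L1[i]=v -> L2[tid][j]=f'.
Answer: L1[2]=0 -> L2[0][3]=3

Derivation:
vaddr = 89 = 0b1011001
Split: l1_idx=2, l2_idx=3, offset=1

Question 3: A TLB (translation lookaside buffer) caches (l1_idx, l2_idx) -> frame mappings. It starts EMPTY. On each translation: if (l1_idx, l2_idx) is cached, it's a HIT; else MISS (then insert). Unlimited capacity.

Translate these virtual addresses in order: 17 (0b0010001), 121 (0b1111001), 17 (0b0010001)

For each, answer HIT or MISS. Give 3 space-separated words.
Answer: MISS MISS HIT

Derivation:
vaddr=17: (0,2) not in TLB -> MISS, insert
vaddr=121: (3,3) not in TLB -> MISS, insert
vaddr=17: (0,2) in TLB -> HIT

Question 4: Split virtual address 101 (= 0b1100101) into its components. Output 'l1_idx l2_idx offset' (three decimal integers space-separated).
Answer: 3 0 5

Derivation:
vaddr = 101 = 0b1100101
  top 2 bits -> l1_idx = 3
  next 2 bits -> l2_idx = 0
  bottom 3 bits -> offset = 5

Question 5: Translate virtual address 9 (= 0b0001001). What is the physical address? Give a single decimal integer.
vaddr = 9 = 0b0001001
Split: l1_idx=0, l2_idx=1, offset=1
L1[0] = 1
L2[1][1] = 94
paddr = 94 * 8 + 1 = 753

Answer: 753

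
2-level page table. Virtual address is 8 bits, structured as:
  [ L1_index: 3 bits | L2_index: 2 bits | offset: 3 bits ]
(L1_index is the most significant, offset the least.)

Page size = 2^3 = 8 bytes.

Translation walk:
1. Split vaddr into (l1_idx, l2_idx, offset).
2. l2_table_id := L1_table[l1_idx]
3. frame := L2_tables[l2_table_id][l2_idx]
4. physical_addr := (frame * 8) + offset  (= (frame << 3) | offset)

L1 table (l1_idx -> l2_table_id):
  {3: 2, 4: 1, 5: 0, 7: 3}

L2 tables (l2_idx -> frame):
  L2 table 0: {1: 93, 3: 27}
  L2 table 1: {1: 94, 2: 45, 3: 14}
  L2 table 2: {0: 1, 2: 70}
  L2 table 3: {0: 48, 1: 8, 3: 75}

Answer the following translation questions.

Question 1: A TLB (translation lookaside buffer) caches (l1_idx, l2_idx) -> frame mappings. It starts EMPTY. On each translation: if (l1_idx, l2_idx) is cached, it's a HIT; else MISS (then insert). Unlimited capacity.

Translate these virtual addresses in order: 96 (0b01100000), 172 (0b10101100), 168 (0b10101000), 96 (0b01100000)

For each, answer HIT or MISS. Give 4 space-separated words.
Answer: MISS MISS HIT HIT

Derivation:
vaddr=96: (3,0) not in TLB -> MISS, insert
vaddr=172: (5,1) not in TLB -> MISS, insert
vaddr=168: (5,1) in TLB -> HIT
vaddr=96: (3,0) in TLB -> HIT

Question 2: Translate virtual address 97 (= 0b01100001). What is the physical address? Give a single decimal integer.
vaddr = 97 = 0b01100001
Split: l1_idx=3, l2_idx=0, offset=1
L1[3] = 2
L2[2][0] = 1
paddr = 1 * 8 + 1 = 9

Answer: 9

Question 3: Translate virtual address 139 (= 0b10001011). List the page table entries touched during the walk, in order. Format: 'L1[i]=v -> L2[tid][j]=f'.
Answer: L1[4]=1 -> L2[1][1]=94

Derivation:
vaddr = 139 = 0b10001011
Split: l1_idx=4, l2_idx=1, offset=3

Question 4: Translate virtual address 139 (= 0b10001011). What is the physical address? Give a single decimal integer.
Answer: 755

Derivation:
vaddr = 139 = 0b10001011
Split: l1_idx=4, l2_idx=1, offset=3
L1[4] = 1
L2[1][1] = 94
paddr = 94 * 8 + 3 = 755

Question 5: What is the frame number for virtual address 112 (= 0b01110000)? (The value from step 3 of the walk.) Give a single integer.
Answer: 70

Derivation:
vaddr = 112: l1_idx=3, l2_idx=2
L1[3] = 2; L2[2][2] = 70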